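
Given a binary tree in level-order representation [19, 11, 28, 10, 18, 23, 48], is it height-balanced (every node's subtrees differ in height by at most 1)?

Tree (level-order array): [19, 11, 28, 10, 18, 23, 48]
Definition: a tree is height-balanced if, at every node, |h(left) - h(right)| <= 1 (empty subtree has height -1).
Bottom-up per-node check:
  node 10: h_left=-1, h_right=-1, diff=0 [OK], height=0
  node 18: h_left=-1, h_right=-1, diff=0 [OK], height=0
  node 11: h_left=0, h_right=0, diff=0 [OK], height=1
  node 23: h_left=-1, h_right=-1, diff=0 [OK], height=0
  node 48: h_left=-1, h_right=-1, diff=0 [OK], height=0
  node 28: h_left=0, h_right=0, diff=0 [OK], height=1
  node 19: h_left=1, h_right=1, diff=0 [OK], height=2
All nodes satisfy the balance condition.
Result: Balanced


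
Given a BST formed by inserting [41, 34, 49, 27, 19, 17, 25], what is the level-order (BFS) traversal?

Tree insertion order: [41, 34, 49, 27, 19, 17, 25]
Tree (level-order array): [41, 34, 49, 27, None, None, None, 19, None, 17, 25]
BFS from the root, enqueuing left then right child of each popped node:
  queue [41] -> pop 41, enqueue [34, 49], visited so far: [41]
  queue [34, 49] -> pop 34, enqueue [27], visited so far: [41, 34]
  queue [49, 27] -> pop 49, enqueue [none], visited so far: [41, 34, 49]
  queue [27] -> pop 27, enqueue [19], visited so far: [41, 34, 49, 27]
  queue [19] -> pop 19, enqueue [17, 25], visited so far: [41, 34, 49, 27, 19]
  queue [17, 25] -> pop 17, enqueue [none], visited so far: [41, 34, 49, 27, 19, 17]
  queue [25] -> pop 25, enqueue [none], visited so far: [41, 34, 49, 27, 19, 17, 25]
Result: [41, 34, 49, 27, 19, 17, 25]


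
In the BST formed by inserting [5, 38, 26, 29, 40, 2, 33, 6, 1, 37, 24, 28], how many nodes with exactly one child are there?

Tree built from: [5, 38, 26, 29, 40, 2, 33, 6, 1, 37, 24, 28]
Tree (level-order array): [5, 2, 38, 1, None, 26, 40, None, None, 6, 29, None, None, None, 24, 28, 33, None, None, None, None, None, 37]
Rule: These are nodes with exactly 1 non-null child.
Per-node child counts:
  node 5: 2 child(ren)
  node 2: 1 child(ren)
  node 1: 0 child(ren)
  node 38: 2 child(ren)
  node 26: 2 child(ren)
  node 6: 1 child(ren)
  node 24: 0 child(ren)
  node 29: 2 child(ren)
  node 28: 0 child(ren)
  node 33: 1 child(ren)
  node 37: 0 child(ren)
  node 40: 0 child(ren)
Matching nodes: [2, 6, 33]
Count of nodes with exactly one child: 3


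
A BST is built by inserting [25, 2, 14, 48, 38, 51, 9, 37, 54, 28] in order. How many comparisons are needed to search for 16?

Search path for 16: 25 -> 2 -> 14
Found: False
Comparisons: 3


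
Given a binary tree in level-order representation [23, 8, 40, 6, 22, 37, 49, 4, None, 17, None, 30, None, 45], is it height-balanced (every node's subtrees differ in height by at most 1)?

Tree (level-order array): [23, 8, 40, 6, 22, 37, 49, 4, None, 17, None, 30, None, 45]
Definition: a tree is height-balanced if, at every node, |h(left) - h(right)| <= 1 (empty subtree has height -1).
Bottom-up per-node check:
  node 4: h_left=-1, h_right=-1, diff=0 [OK], height=0
  node 6: h_left=0, h_right=-1, diff=1 [OK], height=1
  node 17: h_left=-1, h_right=-1, diff=0 [OK], height=0
  node 22: h_left=0, h_right=-1, diff=1 [OK], height=1
  node 8: h_left=1, h_right=1, diff=0 [OK], height=2
  node 30: h_left=-1, h_right=-1, diff=0 [OK], height=0
  node 37: h_left=0, h_right=-1, diff=1 [OK], height=1
  node 45: h_left=-1, h_right=-1, diff=0 [OK], height=0
  node 49: h_left=0, h_right=-1, diff=1 [OK], height=1
  node 40: h_left=1, h_right=1, diff=0 [OK], height=2
  node 23: h_left=2, h_right=2, diff=0 [OK], height=3
All nodes satisfy the balance condition.
Result: Balanced


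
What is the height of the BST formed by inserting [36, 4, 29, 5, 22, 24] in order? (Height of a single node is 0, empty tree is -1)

Insertion order: [36, 4, 29, 5, 22, 24]
Tree (level-order array): [36, 4, None, None, 29, 5, None, None, 22, None, 24]
Compute height bottom-up (empty subtree = -1):
  height(24) = 1 + max(-1, -1) = 0
  height(22) = 1 + max(-1, 0) = 1
  height(5) = 1 + max(-1, 1) = 2
  height(29) = 1 + max(2, -1) = 3
  height(4) = 1 + max(-1, 3) = 4
  height(36) = 1 + max(4, -1) = 5
Height = 5


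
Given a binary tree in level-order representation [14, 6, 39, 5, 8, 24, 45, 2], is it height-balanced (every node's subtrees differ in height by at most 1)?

Tree (level-order array): [14, 6, 39, 5, 8, 24, 45, 2]
Definition: a tree is height-balanced if, at every node, |h(left) - h(right)| <= 1 (empty subtree has height -1).
Bottom-up per-node check:
  node 2: h_left=-1, h_right=-1, diff=0 [OK], height=0
  node 5: h_left=0, h_right=-1, diff=1 [OK], height=1
  node 8: h_left=-1, h_right=-1, diff=0 [OK], height=0
  node 6: h_left=1, h_right=0, diff=1 [OK], height=2
  node 24: h_left=-1, h_right=-1, diff=0 [OK], height=0
  node 45: h_left=-1, h_right=-1, diff=0 [OK], height=0
  node 39: h_left=0, h_right=0, diff=0 [OK], height=1
  node 14: h_left=2, h_right=1, diff=1 [OK], height=3
All nodes satisfy the balance condition.
Result: Balanced


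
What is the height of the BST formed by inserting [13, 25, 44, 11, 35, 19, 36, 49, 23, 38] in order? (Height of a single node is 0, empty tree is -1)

Insertion order: [13, 25, 44, 11, 35, 19, 36, 49, 23, 38]
Tree (level-order array): [13, 11, 25, None, None, 19, 44, None, 23, 35, 49, None, None, None, 36, None, None, None, 38]
Compute height bottom-up (empty subtree = -1):
  height(11) = 1 + max(-1, -1) = 0
  height(23) = 1 + max(-1, -1) = 0
  height(19) = 1 + max(-1, 0) = 1
  height(38) = 1 + max(-1, -1) = 0
  height(36) = 1 + max(-1, 0) = 1
  height(35) = 1 + max(-1, 1) = 2
  height(49) = 1 + max(-1, -1) = 0
  height(44) = 1 + max(2, 0) = 3
  height(25) = 1 + max(1, 3) = 4
  height(13) = 1 + max(0, 4) = 5
Height = 5


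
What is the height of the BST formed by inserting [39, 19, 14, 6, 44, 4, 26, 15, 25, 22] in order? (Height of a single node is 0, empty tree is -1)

Insertion order: [39, 19, 14, 6, 44, 4, 26, 15, 25, 22]
Tree (level-order array): [39, 19, 44, 14, 26, None, None, 6, 15, 25, None, 4, None, None, None, 22]
Compute height bottom-up (empty subtree = -1):
  height(4) = 1 + max(-1, -1) = 0
  height(6) = 1 + max(0, -1) = 1
  height(15) = 1 + max(-1, -1) = 0
  height(14) = 1 + max(1, 0) = 2
  height(22) = 1 + max(-1, -1) = 0
  height(25) = 1 + max(0, -1) = 1
  height(26) = 1 + max(1, -1) = 2
  height(19) = 1 + max(2, 2) = 3
  height(44) = 1 + max(-1, -1) = 0
  height(39) = 1 + max(3, 0) = 4
Height = 4


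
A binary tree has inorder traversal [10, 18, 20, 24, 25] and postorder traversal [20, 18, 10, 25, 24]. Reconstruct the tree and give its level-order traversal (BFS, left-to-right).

Inorder:   [10, 18, 20, 24, 25]
Postorder: [20, 18, 10, 25, 24]
Algorithm: postorder visits root last, so walk postorder right-to-left;
each value is the root of the current inorder slice — split it at that
value, recurse on the right subtree first, then the left.
Recursive splits:
  root=24; inorder splits into left=[10, 18, 20], right=[25]
  root=25; inorder splits into left=[], right=[]
  root=10; inorder splits into left=[], right=[18, 20]
  root=18; inorder splits into left=[], right=[20]
  root=20; inorder splits into left=[], right=[]
Reconstructed level-order: [24, 10, 25, 18, 20]


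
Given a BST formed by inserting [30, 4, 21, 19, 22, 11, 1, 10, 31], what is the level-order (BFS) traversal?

Tree insertion order: [30, 4, 21, 19, 22, 11, 1, 10, 31]
Tree (level-order array): [30, 4, 31, 1, 21, None, None, None, None, 19, 22, 11, None, None, None, 10]
BFS from the root, enqueuing left then right child of each popped node:
  queue [30] -> pop 30, enqueue [4, 31], visited so far: [30]
  queue [4, 31] -> pop 4, enqueue [1, 21], visited so far: [30, 4]
  queue [31, 1, 21] -> pop 31, enqueue [none], visited so far: [30, 4, 31]
  queue [1, 21] -> pop 1, enqueue [none], visited so far: [30, 4, 31, 1]
  queue [21] -> pop 21, enqueue [19, 22], visited so far: [30, 4, 31, 1, 21]
  queue [19, 22] -> pop 19, enqueue [11], visited so far: [30, 4, 31, 1, 21, 19]
  queue [22, 11] -> pop 22, enqueue [none], visited so far: [30, 4, 31, 1, 21, 19, 22]
  queue [11] -> pop 11, enqueue [10], visited so far: [30, 4, 31, 1, 21, 19, 22, 11]
  queue [10] -> pop 10, enqueue [none], visited so far: [30, 4, 31, 1, 21, 19, 22, 11, 10]
Result: [30, 4, 31, 1, 21, 19, 22, 11, 10]


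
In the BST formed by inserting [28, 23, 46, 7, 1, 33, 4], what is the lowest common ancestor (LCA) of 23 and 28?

Tree insertion order: [28, 23, 46, 7, 1, 33, 4]
Tree (level-order array): [28, 23, 46, 7, None, 33, None, 1, None, None, None, None, 4]
In a BST, the LCA of p=23, q=28 is the first node v on the
root-to-leaf path with p <= v <= q (go left if both < v, right if both > v).
Walk from root:
  at 28: 23 <= 28 <= 28, this is the LCA
LCA = 28


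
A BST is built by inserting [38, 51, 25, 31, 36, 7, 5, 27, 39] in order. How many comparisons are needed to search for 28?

Search path for 28: 38 -> 25 -> 31 -> 27
Found: False
Comparisons: 4


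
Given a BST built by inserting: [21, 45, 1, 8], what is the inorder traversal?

Tree insertion order: [21, 45, 1, 8]
Tree (level-order array): [21, 1, 45, None, 8]
Inorder traversal: [1, 8, 21, 45]


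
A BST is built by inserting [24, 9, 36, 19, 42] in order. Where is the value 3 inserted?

Starting tree (level order): [24, 9, 36, None, 19, None, 42]
Insertion path: 24 -> 9
Result: insert 3 as left child of 9
Final tree (level order): [24, 9, 36, 3, 19, None, 42]


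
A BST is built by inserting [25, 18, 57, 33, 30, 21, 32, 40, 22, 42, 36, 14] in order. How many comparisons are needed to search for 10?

Search path for 10: 25 -> 18 -> 14
Found: False
Comparisons: 3


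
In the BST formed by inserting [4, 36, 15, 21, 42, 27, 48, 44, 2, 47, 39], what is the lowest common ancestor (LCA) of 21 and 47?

Tree insertion order: [4, 36, 15, 21, 42, 27, 48, 44, 2, 47, 39]
Tree (level-order array): [4, 2, 36, None, None, 15, 42, None, 21, 39, 48, None, 27, None, None, 44, None, None, None, None, 47]
In a BST, the LCA of p=21, q=47 is the first node v on the
root-to-leaf path with p <= v <= q (go left if both < v, right if both > v).
Walk from root:
  at 4: both 21 and 47 > 4, go right
  at 36: 21 <= 36 <= 47, this is the LCA
LCA = 36


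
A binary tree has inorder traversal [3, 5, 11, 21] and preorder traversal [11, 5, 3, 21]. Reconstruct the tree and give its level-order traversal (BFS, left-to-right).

Inorder:  [3, 5, 11, 21]
Preorder: [11, 5, 3, 21]
Algorithm: preorder visits root first, so consume preorder in order;
for each root, split the current inorder slice at that value into
left-subtree inorder and right-subtree inorder, then recurse.
Recursive splits:
  root=11; inorder splits into left=[3, 5], right=[21]
  root=5; inorder splits into left=[3], right=[]
  root=3; inorder splits into left=[], right=[]
  root=21; inorder splits into left=[], right=[]
Reconstructed level-order: [11, 5, 21, 3]


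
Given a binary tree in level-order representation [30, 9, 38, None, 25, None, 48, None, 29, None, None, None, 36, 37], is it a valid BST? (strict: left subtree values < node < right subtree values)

Level-order array: [30, 9, 38, None, 25, None, 48, None, 29, None, None, None, 36, 37]
Validate using subtree bounds (lo, hi): at each node, require lo < value < hi,
then recurse left with hi=value and right with lo=value.
Preorder trace (stopping at first violation):
  at node 30 with bounds (-inf, +inf): OK
  at node 9 with bounds (-inf, 30): OK
  at node 25 with bounds (9, 30): OK
  at node 29 with bounds (25, 30): OK
  at node 36 with bounds (29, 30): VIOLATION
Node 36 violates its bound: not (29 < 36 < 30).
Result: Not a valid BST


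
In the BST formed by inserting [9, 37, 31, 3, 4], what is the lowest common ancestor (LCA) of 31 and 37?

Tree insertion order: [9, 37, 31, 3, 4]
Tree (level-order array): [9, 3, 37, None, 4, 31]
In a BST, the LCA of p=31, q=37 is the first node v on the
root-to-leaf path with p <= v <= q (go left if both < v, right if both > v).
Walk from root:
  at 9: both 31 and 37 > 9, go right
  at 37: 31 <= 37 <= 37, this is the LCA
LCA = 37


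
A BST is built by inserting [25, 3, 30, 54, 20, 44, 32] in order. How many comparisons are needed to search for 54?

Search path for 54: 25 -> 30 -> 54
Found: True
Comparisons: 3


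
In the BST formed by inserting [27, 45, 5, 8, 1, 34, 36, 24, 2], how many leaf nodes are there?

Tree built from: [27, 45, 5, 8, 1, 34, 36, 24, 2]
Tree (level-order array): [27, 5, 45, 1, 8, 34, None, None, 2, None, 24, None, 36]
Rule: A leaf has 0 children.
Per-node child counts:
  node 27: 2 child(ren)
  node 5: 2 child(ren)
  node 1: 1 child(ren)
  node 2: 0 child(ren)
  node 8: 1 child(ren)
  node 24: 0 child(ren)
  node 45: 1 child(ren)
  node 34: 1 child(ren)
  node 36: 0 child(ren)
Matching nodes: [2, 24, 36]
Count of leaf nodes: 3


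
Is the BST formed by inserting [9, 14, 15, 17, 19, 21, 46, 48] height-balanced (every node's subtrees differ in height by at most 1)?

Tree (level-order array): [9, None, 14, None, 15, None, 17, None, 19, None, 21, None, 46, None, 48]
Definition: a tree is height-balanced if, at every node, |h(left) - h(right)| <= 1 (empty subtree has height -1).
Bottom-up per-node check:
  node 48: h_left=-1, h_right=-1, diff=0 [OK], height=0
  node 46: h_left=-1, h_right=0, diff=1 [OK], height=1
  node 21: h_left=-1, h_right=1, diff=2 [FAIL (|-1-1|=2 > 1)], height=2
  node 19: h_left=-1, h_right=2, diff=3 [FAIL (|-1-2|=3 > 1)], height=3
  node 17: h_left=-1, h_right=3, diff=4 [FAIL (|-1-3|=4 > 1)], height=4
  node 15: h_left=-1, h_right=4, diff=5 [FAIL (|-1-4|=5 > 1)], height=5
  node 14: h_left=-1, h_right=5, diff=6 [FAIL (|-1-5|=6 > 1)], height=6
  node 9: h_left=-1, h_right=6, diff=7 [FAIL (|-1-6|=7 > 1)], height=7
Node 21 violates the condition: |-1 - 1| = 2 > 1.
Result: Not balanced


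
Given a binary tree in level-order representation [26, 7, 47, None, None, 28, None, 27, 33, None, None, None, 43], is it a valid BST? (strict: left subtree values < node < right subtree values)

Level-order array: [26, 7, 47, None, None, 28, None, 27, 33, None, None, None, 43]
Validate using subtree bounds (lo, hi): at each node, require lo < value < hi,
then recurse left with hi=value and right with lo=value.
Preorder trace (stopping at first violation):
  at node 26 with bounds (-inf, +inf): OK
  at node 7 with bounds (-inf, 26): OK
  at node 47 with bounds (26, +inf): OK
  at node 28 with bounds (26, 47): OK
  at node 27 with bounds (26, 28): OK
  at node 33 with bounds (28, 47): OK
  at node 43 with bounds (33, 47): OK
No violation found at any node.
Result: Valid BST


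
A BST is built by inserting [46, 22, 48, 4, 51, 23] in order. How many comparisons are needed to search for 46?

Search path for 46: 46
Found: True
Comparisons: 1


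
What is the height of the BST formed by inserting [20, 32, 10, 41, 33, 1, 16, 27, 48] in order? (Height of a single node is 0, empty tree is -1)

Insertion order: [20, 32, 10, 41, 33, 1, 16, 27, 48]
Tree (level-order array): [20, 10, 32, 1, 16, 27, 41, None, None, None, None, None, None, 33, 48]
Compute height bottom-up (empty subtree = -1):
  height(1) = 1 + max(-1, -1) = 0
  height(16) = 1 + max(-1, -1) = 0
  height(10) = 1 + max(0, 0) = 1
  height(27) = 1 + max(-1, -1) = 0
  height(33) = 1 + max(-1, -1) = 0
  height(48) = 1 + max(-1, -1) = 0
  height(41) = 1 + max(0, 0) = 1
  height(32) = 1 + max(0, 1) = 2
  height(20) = 1 + max(1, 2) = 3
Height = 3


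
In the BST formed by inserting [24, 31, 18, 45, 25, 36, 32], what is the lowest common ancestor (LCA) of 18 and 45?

Tree insertion order: [24, 31, 18, 45, 25, 36, 32]
Tree (level-order array): [24, 18, 31, None, None, 25, 45, None, None, 36, None, 32]
In a BST, the LCA of p=18, q=45 is the first node v on the
root-to-leaf path with p <= v <= q (go left if both < v, right if both > v).
Walk from root:
  at 24: 18 <= 24 <= 45, this is the LCA
LCA = 24


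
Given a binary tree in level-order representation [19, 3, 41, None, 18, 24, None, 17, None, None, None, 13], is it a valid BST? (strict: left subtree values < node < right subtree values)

Level-order array: [19, 3, 41, None, 18, 24, None, 17, None, None, None, 13]
Validate using subtree bounds (lo, hi): at each node, require lo < value < hi,
then recurse left with hi=value and right with lo=value.
Preorder trace (stopping at first violation):
  at node 19 with bounds (-inf, +inf): OK
  at node 3 with bounds (-inf, 19): OK
  at node 18 with bounds (3, 19): OK
  at node 17 with bounds (3, 18): OK
  at node 13 with bounds (3, 17): OK
  at node 41 with bounds (19, +inf): OK
  at node 24 with bounds (19, 41): OK
No violation found at any node.
Result: Valid BST


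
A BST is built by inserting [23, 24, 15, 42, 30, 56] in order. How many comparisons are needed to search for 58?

Search path for 58: 23 -> 24 -> 42 -> 56
Found: False
Comparisons: 4


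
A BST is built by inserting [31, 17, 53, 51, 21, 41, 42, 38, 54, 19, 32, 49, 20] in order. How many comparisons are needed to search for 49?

Search path for 49: 31 -> 53 -> 51 -> 41 -> 42 -> 49
Found: True
Comparisons: 6


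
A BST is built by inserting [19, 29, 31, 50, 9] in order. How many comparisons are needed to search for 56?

Search path for 56: 19 -> 29 -> 31 -> 50
Found: False
Comparisons: 4


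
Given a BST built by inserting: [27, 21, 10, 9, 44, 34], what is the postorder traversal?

Tree insertion order: [27, 21, 10, 9, 44, 34]
Tree (level-order array): [27, 21, 44, 10, None, 34, None, 9]
Postorder traversal: [9, 10, 21, 34, 44, 27]


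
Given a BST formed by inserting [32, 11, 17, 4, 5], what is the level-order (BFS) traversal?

Tree insertion order: [32, 11, 17, 4, 5]
Tree (level-order array): [32, 11, None, 4, 17, None, 5]
BFS from the root, enqueuing left then right child of each popped node:
  queue [32] -> pop 32, enqueue [11], visited so far: [32]
  queue [11] -> pop 11, enqueue [4, 17], visited so far: [32, 11]
  queue [4, 17] -> pop 4, enqueue [5], visited so far: [32, 11, 4]
  queue [17, 5] -> pop 17, enqueue [none], visited so far: [32, 11, 4, 17]
  queue [5] -> pop 5, enqueue [none], visited so far: [32, 11, 4, 17, 5]
Result: [32, 11, 4, 17, 5]


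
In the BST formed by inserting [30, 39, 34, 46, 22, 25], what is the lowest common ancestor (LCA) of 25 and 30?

Tree insertion order: [30, 39, 34, 46, 22, 25]
Tree (level-order array): [30, 22, 39, None, 25, 34, 46]
In a BST, the LCA of p=25, q=30 is the first node v on the
root-to-leaf path with p <= v <= q (go left if both < v, right if both > v).
Walk from root:
  at 30: 25 <= 30 <= 30, this is the LCA
LCA = 30


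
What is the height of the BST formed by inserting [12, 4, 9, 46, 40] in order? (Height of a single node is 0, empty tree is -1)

Insertion order: [12, 4, 9, 46, 40]
Tree (level-order array): [12, 4, 46, None, 9, 40]
Compute height bottom-up (empty subtree = -1):
  height(9) = 1 + max(-1, -1) = 0
  height(4) = 1 + max(-1, 0) = 1
  height(40) = 1 + max(-1, -1) = 0
  height(46) = 1 + max(0, -1) = 1
  height(12) = 1 + max(1, 1) = 2
Height = 2


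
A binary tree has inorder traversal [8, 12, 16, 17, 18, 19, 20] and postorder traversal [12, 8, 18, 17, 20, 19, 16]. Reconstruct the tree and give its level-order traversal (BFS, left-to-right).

Inorder:   [8, 12, 16, 17, 18, 19, 20]
Postorder: [12, 8, 18, 17, 20, 19, 16]
Algorithm: postorder visits root last, so walk postorder right-to-left;
each value is the root of the current inorder slice — split it at that
value, recurse on the right subtree first, then the left.
Recursive splits:
  root=16; inorder splits into left=[8, 12], right=[17, 18, 19, 20]
  root=19; inorder splits into left=[17, 18], right=[20]
  root=20; inorder splits into left=[], right=[]
  root=17; inorder splits into left=[], right=[18]
  root=18; inorder splits into left=[], right=[]
  root=8; inorder splits into left=[], right=[12]
  root=12; inorder splits into left=[], right=[]
Reconstructed level-order: [16, 8, 19, 12, 17, 20, 18]


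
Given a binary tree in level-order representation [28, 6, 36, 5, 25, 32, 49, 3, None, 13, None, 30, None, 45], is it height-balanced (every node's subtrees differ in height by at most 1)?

Tree (level-order array): [28, 6, 36, 5, 25, 32, 49, 3, None, 13, None, 30, None, 45]
Definition: a tree is height-balanced if, at every node, |h(left) - h(right)| <= 1 (empty subtree has height -1).
Bottom-up per-node check:
  node 3: h_left=-1, h_right=-1, diff=0 [OK], height=0
  node 5: h_left=0, h_right=-1, diff=1 [OK], height=1
  node 13: h_left=-1, h_right=-1, diff=0 [OK], height=0
  node 25: h_left=0, h_right=-1, diff=1 [OK], height=1
  node 6: h_left=1, h_right=1, diff=0 [OK], height=2
  node 30: h_left=-1, h_right=-1, diff=0 [OK], height=0
  node 32: h_left=0, h_right=-1, diff=1 [OK], height=1
  node 45: h_left=-1, h_right=-1, diff=0 [OK], height=0
  node 49: h_left=0, h_right=-1, diff=1 [OK], height=1
  node 36: h_left=1, h_right=1, diff=0 [OK], height=2
  node 28: h_left=2, h_right=2, diff=0 [OK], height=3
All nodes satisfy the balance condition.
Result: Balanced


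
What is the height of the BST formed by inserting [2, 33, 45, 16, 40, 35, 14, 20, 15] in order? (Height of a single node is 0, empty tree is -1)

Insertion order: [2, 33, 45, 16, 40, 35, 14, 20, 15]
Tree (level-order array): [2, None, 33, 16, 45, 14, 20, 40, None, None, 15, None, None, 35]
Compute height bottom-up (empty subtree = -1):
  height(15) = 1 + max(-1, -1) = 0
  height(14) = 1 + max(-1, 0) = 1
  height(20) = 1 + max(-1, -1) = 0
  height(16) = 1 + max(1, 0) = 2
  height(35) = 1 + max(-1, -1) = 0
  height(40) = 1 + max(0, -1) = 1
  height(45) = 1 + max(1, -1) = 2
  height(33) = 1 + max(2, 2) = 3
  height(2) = 1 + max(-1, 3) = 4
Height = 4


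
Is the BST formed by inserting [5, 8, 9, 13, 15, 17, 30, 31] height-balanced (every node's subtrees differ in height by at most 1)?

Tree (level-order array): [5, None, 8, None, 9, None, 13, None, 15, None, 17, None, 30, None, 31]
Definition: a tree is height-balanced if, at every node, |h(left) - h(right)| <= 1 (empty subtree has height -1).
Bottom-up per-node check:
  node 31: h_left=-1, h_right=-1, diff=0 [OK], height=0
  node 30: h_left=-1, h_right=0, diff=1 [OK], height=1
  node 17: h_left=-1, h_right=1, diff=2 [FAIL (|-1-1|=2 > 1)], height=2
  node 15: h_left=-1, h_right=2, diff=3 [FAIL (|-1-2|=3 > 1)], height=3
  node 13: h_left=-1, h_right=3, diff=4 [FAIL (|-1-3|=4 > 1)], height=4
  node 9: h_left=-1, h_right=4, diff=5 [FAIL (|-1-4|=5 > 1)], height=5
  node 8: h_left=-1, h_right=5, diff=6 [FAIL (|-1-5|=6 > 1)], height=6
  node 5: h_left=-1, h_right=6, diff=7 [FAIL (|-1-6|=7 > 1)], height=7
Node 17 violates the condition: |-1 - 1| = 2 > 1.
Result: Not balanced


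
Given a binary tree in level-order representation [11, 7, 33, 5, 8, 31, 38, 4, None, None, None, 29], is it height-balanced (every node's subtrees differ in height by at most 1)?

Tree (level-order array): [11, 7, 33, 5, 8, 31, 38, 4, None, None, None, 29]
Definition: a tree is height-balanced if, at every node, |h(left) - h(right)| <= 1 (empty subtree has height -1).
Bottom-up per-node check:
  node 4: h_left=-1, h_right=-1, diff=0 [OK], height=0
  node 5: h_left=0, h_right=-1, diff=1 [OK], height=1
  node 8: h_left=-1, h_right=-1, diff=0 [OK], height=0
  node 7: h_left=1, h_right=0, diff=1 [OK], height=2
  node 29: h_left=-1, h_right=-1, diff=0 [OK], height=0
  node 31: h_left=0, h_right=-1, diff=1 [OK], height=1
  node 38: h_left=-1, h_right=-1, diff=0 [OK], height=0
  node 33: h_left=1, h_right=0, diff=1 [OK], height=2
  node 11: h_left=2, h_right=2, diff=0 [OK], height=3
All nodes satisfy the balance condition.
Result: Balanced


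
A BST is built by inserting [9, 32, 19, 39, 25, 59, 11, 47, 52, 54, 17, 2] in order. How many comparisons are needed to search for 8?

Search path for 8: 9 -> 2
Found: False
Comparisons: 2


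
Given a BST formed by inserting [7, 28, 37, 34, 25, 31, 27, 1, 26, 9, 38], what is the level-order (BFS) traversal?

Tree insertion order: [7, 28, 37, 34, 25, 31, 27, 1, 26, 9, 38]
Tree (level-order array): [7, 1, 28, None, None, 25, 37, 9, 27, 34, 38, None, None, 26, None, 31]
BFS from the root, enqueuing left then right child of each popped node:
  queue [7] -> pop 7, enqueue [1, 28], visited so far: [7]
  queue [1, 28] -> pop 1, enqueue [none], visited so far: [7, 1]
  queue [28] -> pop 28, enqueue [25, 37], visited so far: [7, 1, 28]
  queue [25, 37] -> pop 25, enqueue [9, 27], visited so far: [7, 1, 28, 25]
  queue [37, 9, 27] -> pop 37, enqueue [34, 38], visited so far: [7, 1, 28, 25, 37]
  queue [9, 27, 34, 38] -> pop 9, enqueue [none], visited so far: [7, 1, 28, 25, 37, 9]
  queue [27, 34, 38] -> pop 27, enqueue [26], visited so far: [7, 1, 28, 25, 37, 9, 27]
  queue [34, 38, 26] -> pop 34, enqueue [31], visited so far: [7, 1, 28, 25, 37, 9, 27, 34]
  queue [38, 26, 31] -> pop 38, enqueue [none], visited so far: [7, 1, 28, 25, 37, 9, 27, 34, 38]
  queue [26, 31] -> pop 26, enqueue [none], visited so far: [7, 1, 28, 25, 37, 9, 27, 34, 38, 26]
  queue [31] -> pop 31, enqueue [none], visited so far: [7, 1, 28, 25, 37, 9, 27, 34, 38, 26, 31]
Result: [7, 1, 28, 25, 37, 9, 27, 34, 38, 26, 31]


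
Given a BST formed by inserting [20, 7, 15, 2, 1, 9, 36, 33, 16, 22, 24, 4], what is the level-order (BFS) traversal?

Tree insertion order: [20, 7, 15, 2, 1, 9, 36, 33, 16, 22, 24, 4]
Tree (level-order array): [20, 7, 36, 2, 15, 33, None, 1, 4, 9, 16, 22, None, None, None, None, None, None, None, None, None, None, 24]
BFS from the root, enqueuing left then right child of each popped node:
  queue [20] -> pop 20, enqueue [7, 36], visited so far: [20]
  queue [7, 36] -> pop 7, enqueue [2, 15], visited so far: [20, 7]
  queue [36, 2, 15] -> pop 36, enqueue [33], visited so far: [20, 7, 36]
  queue [2, 15, 33] -> pop 2, enqueue [1, 4], visited so far: [20, 7, 36, 2]
  queue [15, 33, 1, 4] -> pop 15, enqueue [9, 16], visited so far: [20, 7, 36, 2, 15]
  queue [33, 1, 4, 9, 16] -> pop 33, enqueue [22], visited so far: [20, 7, 36, 2, 15, 33]
  queue [1, 4, 9, 16, 22] -> pop 1, enqueue [none], visited so far: [20, 7, 36, 2, 15, 33, 1]
  queue [4, 9, 16, 22] -> pop 4, enqueue [none], visited so far: [20, 7, 36, 2, 15, 33, 1, 4]
  queue [9, 16, 22] -> pop 9, enqueue [none], visited so far: [20, 7, 36, 2, 15, 33, 1, 4, 9]
  queue [16, 22] -> pop 16, enqueue [none], visited so far: [20, 7, 36, 2, 15, 33, 1, 4, 9, 16]
  queue [22] -> pop 22, enqueue [24], visited so far: [20, 7, 36, 2, 15, 33, 1, 4, 9, 16, 22]
  queue [24] -> pop 24, enqueue [none], visited so far: [20, 7, 36, 2, 15, 33, 1, 4, 9, 16, 22, 24]
Result: [20, 7, 36, 2, 15, 33, 1, 4, 9, 16, 22, 24]


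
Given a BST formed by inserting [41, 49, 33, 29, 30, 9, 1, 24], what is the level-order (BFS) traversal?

Tree insertion order: [41, 49, 33, 29, 30, 9, 1, 24]
Tree (level-order array): [41, 33, 49, 29, None, None, None, 9, 30, 1, 24]
BFS from the root, enqueuing left then right child of each popped node:
  queue [41] -> pop 41, enqueue [33, 49], visited so far: [41]
  queue [33, 49] -> pop 33, enqueue [29], visited so far: [41, 33]
  queue [49, 29] -> pop 49, enqueue [none], visited so far: [41, 33, 49]
  queue [29] -> pop 29, enqueue [9, 30], visited so far: [41, 33, 49, 29]
  queue [9, 30] -> pop 9, enqueue [1, 24], visited so far: [41, 33, 49, 29, 9]
  queue [30, 1, 24] -> pop 30, enqueue [none], visited so far: [41, 33, 49, 29, 9, 30]
  queue [1, 24] -> pop 1, enqueue [none], visited so far: [41, 33, 49, 29, 9, 30, 1]
  queue [24] -> pop 24, enqueue [none], visited so far: [41, 33, 49, 29, 9, 30, 1, 24]
Result: [41, 33, 49, 29, 9, 30, 1, 24]


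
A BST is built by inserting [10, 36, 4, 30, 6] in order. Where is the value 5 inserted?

Starting tree (level order): [10, 4, 36, None, 6, 30]
Insertion path: 10 -> 4 -> 6
Result: insert 5 as left child of 6
Final tree (level order): [10, 4, 36, None, 6, 30, None, 5]


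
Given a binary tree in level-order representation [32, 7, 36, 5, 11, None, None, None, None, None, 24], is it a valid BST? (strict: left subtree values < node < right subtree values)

Level-order array: [32, 7, 36, 5, 11, None, None, None, None, None, 24]
Validate using subtree bounds (lo, hi): at each node, require lo < value < hi,
then recurse left with hi=value and right with lo=value.
Preorder trace (stopping at first violation):
  at node 32 with bounds (-inf, +inf): OK
  at node 7 with bounds (-inf, 32): OK
  at node 5 with bounds (-inf, 7): OK
  at node 11 with bounds (7, 32): OK
  at node 24 with bounds (11, 32): OK
  at node 36 with bounds (32, +inf): OK
No violation found at any node.
Result: Valid BST


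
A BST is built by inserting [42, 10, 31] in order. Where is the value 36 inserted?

Starting tree (level order): [42, 10, None, None, 31]
Insertion path: 42 -> 10 -> 31
Result: insert 36 as right child of 31
Final tree (level order): [42, 10, None, None, 31, None, 36]


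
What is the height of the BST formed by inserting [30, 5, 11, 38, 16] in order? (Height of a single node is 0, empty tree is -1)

Insertion order: [30, 5, 11, 38, 16]
Tree (level-order array): [30, 5, 38, None, 11, None, None, None, 16]
Compute height bottom-up (empty subtree = -1):
  height(16) = 1 + max(-1, -1) = 0
  height(11) = 1 + max(-1, 0) = 1
  height(5) = 1 + max(-1, 1) = 2
  height(38) = 1 + max(-1, -1) = 0
  height(30) = 1 + max(2, 0) = 3
Height = 3


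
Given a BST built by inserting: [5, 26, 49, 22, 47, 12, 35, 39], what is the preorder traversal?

Tree insertion order: [5, 26, 49, 22, 47, 12, 35, 39]
Tree (level-order array): [5, None, 26, 22, 49, 12, None, 47, None, None, None, 35, None, None, 39]
Preorder traversal: [5, 26, 22, 12, 49, 47, 35, 39]


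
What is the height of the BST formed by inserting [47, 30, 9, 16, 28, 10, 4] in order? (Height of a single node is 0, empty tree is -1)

Insertion order: [47, 30, 9, 16, 28, 10, 4]
Tree (level-order array): [47, 30, None, 9, None, 4, 16, None, None, 10, 28]
Compute height bottom-up (empty subtree = -1):
  height(4) = 1 + max(-1, -1) = 0
  height(10) = 1 + max(-1, -1) = 0
  height(28) = 1 + max(-1, -1) = 0
  height(16) = 1 + max(0, 0) = 1
  height(9) = 1 + max(0, 1) = 2
  height(30) = 1 + max(2, -1) = 3
  height(47) = 1 + max(3, -1) = 4
Height = 4


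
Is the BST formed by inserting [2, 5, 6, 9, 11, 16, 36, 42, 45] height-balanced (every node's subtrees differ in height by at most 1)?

Tree (level-order array): [2, None, 5, None, 6, None, 9, None, 11, None, 16, None, 36, None, 42, None, 45]
Definition: a tree is height-balanced if, at every node, |h(left) - h(right)| <= 1 (empty subtree has height -1).
Bottom-up per-node check:
  node 45: h_left=-1, h_right=-1, diff=0 [OK], height=0
  node 42: h_left=-1, h_right=0, diff=1 [OK], height=1
  node 36: h_left=-1, h_right=1, diff=2 [FAIL (|-1-1|=2 > 1)], height=2
  node 16: h_left=-1, h_right=2, diff=3 [FAIL (|-1-2|=3 > 1)], height=3
  node 11: h_left=-1, h_right=3, diff=4 [FAIL (|-1-3|=4 > 1)], height=4
  node 9: h_left=-1, h_right=4, diff=5 [FAIL (|-1-4|=5 > 1)], height=5
  node 6: h_left=-1, h_right=5, diff=6 [FAIL (|-1-5|=6 > 1)], height=6
  node 5: h_left=-1, h_right=6, diff=7 [FAIL (|-1-6|=7 > 1)], height=7
  node 2: h_left=-1, h_right=7, diff=8 [FAIL (|-1-7|=8 > 1)], height=8
Node 36 violates the condition: |-1 - 1| = 2 > 1.
Result: Not balanced


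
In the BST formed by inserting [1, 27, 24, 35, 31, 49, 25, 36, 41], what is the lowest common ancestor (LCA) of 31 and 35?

Tree insertion order: [1, 27, 24, 35, 31, 49, 25, 36, 41]
Tree (level-order array): [1, None, 27, 24, 35, None, 25, 31, 49, None, None, None, None, 36, None, None, 41]
In a BST, the LCA of p=31, q=35 is the first node v on the
root-to-leaf path with p <= v <= q (go left if both < v, right if both > v).
Walk from root:
  at 1: both 31 and 35 > 1, go right
  at 27: both 31 and 35 > 27, go right
  at 35: 31 <= 35 <= 35, this is the LCA
LCA = 35


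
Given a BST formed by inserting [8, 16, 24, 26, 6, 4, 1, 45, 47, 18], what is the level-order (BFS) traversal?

Tree insertion order: [8, 16, 24, 26, 6, 4, 1, 45, 47, 18]
Tree (level-order array): [8, 6, 16, 4, None, None, 24, 1, None, 18, 26, None, None, None, None, None, 45, None, 47]
BFS from the root, enqueuing left then right child of each popped node:
  queue [8] -> pop 8, enqueue [6, 16], visited so far: [8]
  queue [6, 16] -> pop 6, enqueue [4], visited so far: [8, 6]
  queue [16, 4] -> pop 16, enqueue [24], visited so far: [8, 6, 16]
  queue [4, 24] -> pop 4, enqueue [1], visited so far: [8, 6, 16, 4]
  queue [24, 1] -> pop 24, enqueue [18, 26], visited so far: [8, 6, 16, 4, 24]
  queue [1, 18, 26] -> pop 1, enqueue [none], visited so far: [8, 6, 16, 4, 24, 1]
  queue [18, 26] -> pop 18, enqueue [none], visited so far: [8, 6, 16, 4, 24, 1, 18]
  queue [26] -> pop 26, enqueue [45], visited so far: [8, 6, 16, 4, 24, 1, 18, 26]
  queue [45] -> pop 45, enqueue [47], visited so far: [8, 6, 16, 4, 24, 1, 18, 26, 45]
  queue [47] -> pop 47, enqueue [none], visited so far: [8, 6, 16, 4, 24, 1, 18, 26, 45, 47]
Result: [8, 6, 16, 4, 24, 1, 18, 26, 45, 47]


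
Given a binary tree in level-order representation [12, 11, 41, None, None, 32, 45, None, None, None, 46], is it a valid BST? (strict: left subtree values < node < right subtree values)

Level-order array: [12, 11, 41, None, None, 32, 45, None, None, None, 46]
Validate using subtree bounds (lo, hi): at each node, require lo < value < hi,
then recurse left with hi=value and right with lo=value.
Preorder trace (stopping at first violation):
  at node 12 with bounds (-inf, +inf): OK
  at node 11 with bounds (-inf, 12): OK
  at node 41 with bounds (12, +inf): OK
  at node 32 with bounds (12, 41): OK
  at node 45 with bounds (41, +inf): OK
  at node 46 with bounds (45, +inf): OK
No violation found at any node.
Result: Valid BST


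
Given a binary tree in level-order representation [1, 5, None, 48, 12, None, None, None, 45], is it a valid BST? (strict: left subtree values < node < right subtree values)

Level-order array: [1, 5, None, 48, 12, None, None, None, 45]
Validate using subtree bounds (lo, hi): at each node, require lo < value < hi,
then recurse left with hi=value and right with lo=value.
Preorder trace (stopping at first violation):
  at node 1 with bounds (-inf, +inf): OK
  at node 5 with bounds (-inf, 1): VIOLATION
Node 5 violates its bound: not (-inf < 5 < 1).
Result: Not a valid BST


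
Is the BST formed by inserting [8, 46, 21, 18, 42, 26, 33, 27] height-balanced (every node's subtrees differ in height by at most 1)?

Tree (level-order array): [8, None, 46, 21, None, 18, 42, None, None, 26, None, None, 33, 27]
Definition: a tree is height-balanced if, at every node, |h(left) - h(right)| <= 1 (empty subtree has height -1).
Bottom-up per-node check:
  node 18: h_left=-1, h_right=-1, diff=0 [OK], height=0
  node 27: h_left=-1, h_right=-1, diff=0 [OK], height=0
  node 33: h_left=0, h_right=-1, diff=1 [OK], height=1
  node 26: h_left=-1, h_right=1, diff=2 [FAIL (|-1-1|=2 > 1)], height=2
  node 42: h_left=2, h_right=-1, diff=3 [FAIL (|2--1|=3 > 1)], height=3
  node 21: h_left=0, h_right=3, diff=3 [FAIL (|0-3|=3 > 1)], height=4
  node 46: h_left=4, h_right=-1, diff=5 [FAIL (|4--1|=5 > 1)], height=5
  node 8: h_left=-1, h_right=5, diff=6 [FAIL (|-1-5|=6 > 1)], height=6
Node 26 violates the condition: |-1 - 1| = 2 > 1.
Result: Not balanced


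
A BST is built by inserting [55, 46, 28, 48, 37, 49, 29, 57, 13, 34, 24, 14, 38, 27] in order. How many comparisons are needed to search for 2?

Search path for 2: 55 -> 46 -> 28 -> 13
Found: False
Comparisons: 4


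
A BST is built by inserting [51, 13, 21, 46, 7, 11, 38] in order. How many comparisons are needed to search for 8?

Search path for 8: 51 -> 13 -> 7 -> 11
Found: False
Comparisons: 4


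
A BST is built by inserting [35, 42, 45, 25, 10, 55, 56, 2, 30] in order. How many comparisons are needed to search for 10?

Search path for 10: 35 -> 25 -> 10
Found: True
Comparisons: 3


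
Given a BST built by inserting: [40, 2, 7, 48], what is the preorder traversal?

Tree insertion order: [40, 2, 7, 48]
Tree (level-order array): [40, 2, 48, None, 7]
Preorder traversal: [40, 2, 7, 48]


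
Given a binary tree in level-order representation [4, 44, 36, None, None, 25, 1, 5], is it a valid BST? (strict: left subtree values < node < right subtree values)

Level-order array: [4, 44, 36, None, None, 25, 1, 5]
Validate using subtree bounds (lo, hi): at each node, require lo < value < hi,
then recurse left with hi=value and right with lo=value.
Preorder trace (stopping at first violation):
  at node 4 with bounds (-inf, +inf): OK
  at node 44 with bounds (-inf, 4): VIOLATION
Node 44 violates its bound: not (-inf < 44 < 4).
Result: Not a valid BST


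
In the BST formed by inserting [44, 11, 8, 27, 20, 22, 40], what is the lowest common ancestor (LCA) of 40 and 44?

Tree insertion order: [44, 11, 8, 27, 20, 22, 40]
Tree (level-order array): [44, 11, None, 8, 27, None, None, 20, 40, None, 22]
In a BST, the LCA of p=40, q=44 is the first node v on the
root-to-leaf path with p <= v <= q (go left if both < v, right if both > v).
Walk from root:
  at 44: 40 <= 44 <= 44, this is the LCA
LCA = 44


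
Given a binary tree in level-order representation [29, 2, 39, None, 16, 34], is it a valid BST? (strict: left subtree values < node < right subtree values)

Level-order array: [29, 2, 39, None, 16, 34]
Validate using subtree bounds (lo, hi): at each node, require lo < value < hi,
then recurse left with hi=value and right with lo=value.
Preorder trace (stopping at first violation):
  at node 29 with bounds (-inf, +inf): OK
  at node 2 with bounds (-inf, 29): OK
  at node 16 with bounds (2, 29): OK
  at node 39 with bounds (29, +inf): OK
  at node 34 with bounds (29, 39): OK
No violation found at any node.
Result: Valid BST


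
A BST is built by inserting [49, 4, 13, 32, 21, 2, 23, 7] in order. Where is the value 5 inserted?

Starting tree (level order): [49, 4, None, 2, 13, None, None, 7, 32, None, None, 21, None, None, 23]
Insertion path: 49 -> 4 -> 13 -> 7
Result: insert 5 as left child of 7
Final tree (level order): [49, 4, None, 2, 13, None, None, 7, 32, 5, None, 21, None, None, None, None, 23]


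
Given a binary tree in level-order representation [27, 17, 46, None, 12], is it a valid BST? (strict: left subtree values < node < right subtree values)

Level-order array: [27, 17, 46, None, 12]
Validate using subtree bounds (lo, hi): at each node, require lo < value < hi,
then recurse left with hi=value and right with lo=value.
Preorder trace (stopping at first violation):
  at node 27 with bounds (-inf, +inf): OK
  at node 17 with bounds (-inf, 27): OK
  at node 12 with bounds (17, 27): VIOLATION
Node 12 violates its bound: not (17 < 12 < 27).
Result: Not a valid BST


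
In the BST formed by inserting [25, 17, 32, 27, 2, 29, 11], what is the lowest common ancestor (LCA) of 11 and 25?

Tree insertion order: [25, 17, 32, 27, 2, 29, 11]
Tree (level-order array): [25, 17, 32, 2, None, 27, None, None, 11, None, 29]
In a BST, the LCA of p=11, q=25 is the first node v on the
root-to-leaf path with p <= v <= q (go left if both < v, right if both > v).
Walk from root:
  at 25: 11 <= 25 <= 25, this is the LCA
LCA = 25


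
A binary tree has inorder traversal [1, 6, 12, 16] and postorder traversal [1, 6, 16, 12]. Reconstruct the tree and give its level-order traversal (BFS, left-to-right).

Inorder:   [1, 6, 12, 16]
Postorder: [1, 6, 16, 12]
Algorithm: postorder visits root last, so walk postorder right-to-left;
each value is the root of the current inorder slice — split it at that
value, recurse on the right subtree first, then the left.
Recursive splits:
  root=12; inorder splits into left=[1, 6], right=[16]
  root=16; inorder splits into left=[], right=[]
  root=6; inorder splits into left=[1], right=[]
  root=1; inorder splits into left=[], right=[]
Reconstructed level-order: [12, 6, 16, 1]


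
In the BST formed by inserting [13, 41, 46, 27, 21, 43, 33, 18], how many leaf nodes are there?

Tree built from: [13, 41, 46, 27, 21, 43, 33, 18]
Tree (level-order array): [13, None, 41, 27, 46, 21, 33, 43, None, 18]
Rule: A leaf has 0 children.
Per-node child counts:
  node 13: 1 child(ren)
  node 41: 2 child(ren)
  node 27: 2 child(ren)
  node 21: 1 child(ren)
  node 18: 0 child(ren)
  node 33: 0 child(ren)
  node 46: 1 child(ren)
  node 43: 0 child(ren)
Matching nodes: [18, 33, 43]
Count of leaf nodes: 3
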